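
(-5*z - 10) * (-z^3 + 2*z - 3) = 5*z^4 + 10*z^3 - 10*z^2 - 5*z + 30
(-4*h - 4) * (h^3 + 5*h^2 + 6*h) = -4*h^4 - 24*h^3 - 44*h^2 - 24*h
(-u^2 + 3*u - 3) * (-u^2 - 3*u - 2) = u^4 - 4*u^2 + 3*u + 6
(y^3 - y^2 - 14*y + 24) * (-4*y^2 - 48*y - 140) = -4*y^5 - 44*y^4 - 36*y^3 + 716*y^2 + 808*y - 3360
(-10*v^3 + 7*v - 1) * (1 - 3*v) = 30*v^4 - 10*v^3 - 21*v^2 + 10*v - 1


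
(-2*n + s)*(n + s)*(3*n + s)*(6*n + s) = -36*n^4 - 36*n^3*s + 7*n^2*s^2 + 8*n*s^3 + s^4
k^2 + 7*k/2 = k*(k + 7/2)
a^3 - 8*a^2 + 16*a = a*(a - 4)^2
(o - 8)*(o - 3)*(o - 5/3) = o^3 - 38*o^2/3 + 127*o/3 - 40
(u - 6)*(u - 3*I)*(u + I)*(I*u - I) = I*u^4 + 2*u^3 - 7*I*u^3 - 14*u^2 + 9*I*u^2 + 12*u - 21*I*u + 18*I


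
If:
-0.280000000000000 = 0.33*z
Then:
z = -0.85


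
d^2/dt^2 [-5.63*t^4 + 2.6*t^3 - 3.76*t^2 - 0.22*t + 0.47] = -67.56*t^2 + 15.6*t - 7.52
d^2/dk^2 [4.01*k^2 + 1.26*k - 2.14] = 8.02000000000000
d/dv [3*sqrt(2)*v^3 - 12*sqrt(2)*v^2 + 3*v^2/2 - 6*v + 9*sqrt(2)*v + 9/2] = 9*sqrt(2)*v^2 - 24*sqrt(2)*v + 3*v - 6 + 9*sqrt(2)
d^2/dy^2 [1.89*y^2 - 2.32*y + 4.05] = 3.78000000000000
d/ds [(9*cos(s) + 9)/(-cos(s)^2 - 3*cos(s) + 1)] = 9*(sin(s)^2 - 2*cos(s) - 5)*sin(s)/(-sin(s)^2 + 3*cos(s))^2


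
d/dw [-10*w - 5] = -10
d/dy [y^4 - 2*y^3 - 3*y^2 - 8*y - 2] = 4*y^3 - 6*y^2 - 6*y - 8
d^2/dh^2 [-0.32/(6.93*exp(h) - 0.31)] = (-15.367968*exp(h) - 0.687456)*exp(h)/(6.93*exp(h) - 0.31)^3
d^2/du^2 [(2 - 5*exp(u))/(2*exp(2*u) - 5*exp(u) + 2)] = (-20*exp(3*u) - 18*exp(2*u) + 60*exp(u) - 32)*exp(2*u)/(8*exp(6*u) - 60*exp(5*u) + 174*exp(4*u) - 245*exp(3*u) + 174*exp(2*u) - 60*exp(u) + 8)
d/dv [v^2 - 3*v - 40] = 2*v - 3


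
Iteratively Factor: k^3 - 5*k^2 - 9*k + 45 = (k - 3)*(k^2 - 2*k - 15) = (k - 5)*(k - 3)*(k + 3)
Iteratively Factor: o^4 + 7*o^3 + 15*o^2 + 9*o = (o + 3)*(o^3 + 4*o^2 + 3*o) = o*(o + 3)*(o^2 + 4*o + 3) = o*(o + 3)^2*(o + 1)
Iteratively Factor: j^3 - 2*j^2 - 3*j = (j + 1)*(j^2 - 3*j) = (j - 3)*(j + 1)*(j)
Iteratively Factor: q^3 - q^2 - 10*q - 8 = (q + 2)*(q^2 - 3*q - 4) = (q - 4)*(q + 2)*(q + 1)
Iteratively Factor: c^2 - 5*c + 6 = (c - 2)*(c - 3)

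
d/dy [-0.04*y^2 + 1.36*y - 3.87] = 1.36 - 0.08*y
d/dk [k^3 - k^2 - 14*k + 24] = 3*k^2 - 2*k - 14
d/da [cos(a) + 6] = -sin(a)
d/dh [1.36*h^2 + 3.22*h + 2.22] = 2.72*h + 3.22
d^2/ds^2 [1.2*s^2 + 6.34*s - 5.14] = 2.40000000000000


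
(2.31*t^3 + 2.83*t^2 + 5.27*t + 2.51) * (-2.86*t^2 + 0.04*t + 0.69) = -6.6066*t^5 - 8.0014*t^4 - 13.3651*t^3 - 5.0151*t^2 + 3.7367*t + 1.7319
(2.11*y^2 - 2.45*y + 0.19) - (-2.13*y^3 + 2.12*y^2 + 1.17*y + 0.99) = 2.13*y^3 - 0.0100000000000002*y^2 - 3.62*y - 0.8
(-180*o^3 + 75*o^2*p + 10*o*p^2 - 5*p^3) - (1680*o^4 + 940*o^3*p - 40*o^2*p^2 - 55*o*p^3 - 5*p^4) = -1680*o^4 - 940*o^3*p - 180*o^3 + 40*o^2*p^2 + 75*o^2*p + 55*o*p^3 + 10*o*p^2 + 5*p^4 - 5*p^3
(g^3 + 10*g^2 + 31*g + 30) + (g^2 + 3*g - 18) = g^3 + 11*g^2 + 34*g + 12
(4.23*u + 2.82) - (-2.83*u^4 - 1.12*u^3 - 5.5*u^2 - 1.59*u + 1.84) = 2.83*u^4 + 1.12*u^3 + 5.5*u^2 + 5.82*u + 0.98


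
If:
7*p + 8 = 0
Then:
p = -8/7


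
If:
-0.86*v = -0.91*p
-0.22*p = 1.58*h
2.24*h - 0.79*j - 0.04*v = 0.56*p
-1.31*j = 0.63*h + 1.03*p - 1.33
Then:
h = 0.32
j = 2.68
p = -2.32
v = -2.45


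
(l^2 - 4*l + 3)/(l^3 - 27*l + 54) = (l - 1)/(l^2 + 3*l - 18)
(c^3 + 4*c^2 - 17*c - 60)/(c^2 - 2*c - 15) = (c^2 + c - 20)/(c - 5)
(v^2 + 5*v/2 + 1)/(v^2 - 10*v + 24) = (v^2 + 5*v/2 + 1)/(v^2 - 10*v + 24)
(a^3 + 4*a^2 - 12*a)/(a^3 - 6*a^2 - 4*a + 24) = a*(a + 6)/(a^2 - 4*a - 12)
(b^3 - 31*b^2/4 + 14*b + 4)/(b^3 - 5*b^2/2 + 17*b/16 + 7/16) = 4*(b^2 - 8*b + 16)/(4*b^2 - 11*b + 7)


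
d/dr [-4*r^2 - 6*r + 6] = -8*r - 6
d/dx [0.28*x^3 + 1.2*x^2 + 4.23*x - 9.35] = 0.84*x^2 + 2.4*x + 4.23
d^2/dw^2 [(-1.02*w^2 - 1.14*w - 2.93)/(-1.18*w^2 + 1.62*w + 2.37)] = (7.074336*w^3 + 41.593584*w^2 - 14.477184*w + 34.471704)/(1.643032*w^6 - 6.767064*w^5 - 0.609587999999997*w^4 + 22.931424*w^3 + 1.22434199999999*w^2 - 27.298134*w - 13.312053)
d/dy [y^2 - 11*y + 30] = 2*y - 11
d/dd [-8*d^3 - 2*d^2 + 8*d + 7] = -24*d^2 - 4*d + 8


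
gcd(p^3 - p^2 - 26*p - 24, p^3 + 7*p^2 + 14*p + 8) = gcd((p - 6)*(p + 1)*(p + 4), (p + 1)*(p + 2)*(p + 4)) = p^2 + 5*p + 4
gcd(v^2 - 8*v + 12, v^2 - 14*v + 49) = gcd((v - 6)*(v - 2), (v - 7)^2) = 1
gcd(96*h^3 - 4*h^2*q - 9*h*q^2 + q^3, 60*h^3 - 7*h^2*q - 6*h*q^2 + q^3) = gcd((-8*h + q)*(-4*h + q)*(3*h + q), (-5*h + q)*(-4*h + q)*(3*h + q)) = -12*h^2 - h*q + q^2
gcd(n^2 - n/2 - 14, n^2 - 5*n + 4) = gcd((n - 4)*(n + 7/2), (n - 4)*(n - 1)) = n - 4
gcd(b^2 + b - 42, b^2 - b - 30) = b - 6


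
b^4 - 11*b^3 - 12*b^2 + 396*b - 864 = (b - 8)*(b - 6)*(b - 3)*(b + 6)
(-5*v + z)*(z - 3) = -5*v*z + 15*v + z^2 - 3*z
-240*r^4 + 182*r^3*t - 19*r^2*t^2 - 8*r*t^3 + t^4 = (-8*r + t)*(-3*r + t)*(-2*r + t)*(5*r + t)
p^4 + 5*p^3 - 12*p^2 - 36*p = p*(p - 3)*(p + 2)*(p + 6)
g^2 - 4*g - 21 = (g - 7)*(g + 3)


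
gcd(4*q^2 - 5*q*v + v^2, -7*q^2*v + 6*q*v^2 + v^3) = q - v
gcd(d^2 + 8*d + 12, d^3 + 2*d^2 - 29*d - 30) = d + 6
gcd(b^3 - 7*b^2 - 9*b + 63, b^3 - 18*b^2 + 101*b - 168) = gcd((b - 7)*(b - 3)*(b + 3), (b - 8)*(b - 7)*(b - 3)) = b^2 - 10*b + 21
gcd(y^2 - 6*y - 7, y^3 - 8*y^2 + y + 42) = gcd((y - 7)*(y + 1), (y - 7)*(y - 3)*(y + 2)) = y - 7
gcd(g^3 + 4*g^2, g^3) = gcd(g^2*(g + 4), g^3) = g^2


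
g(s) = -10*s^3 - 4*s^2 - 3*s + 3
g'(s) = -30*s^2 - 8*s - 3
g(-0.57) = 5.26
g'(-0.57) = -8.19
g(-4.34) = 758.14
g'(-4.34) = -533.35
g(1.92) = -88.28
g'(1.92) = -128.95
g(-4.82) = 1044.33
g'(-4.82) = -661.41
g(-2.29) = 108.98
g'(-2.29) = -142.00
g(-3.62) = 435.82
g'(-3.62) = -367.17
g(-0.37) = 4.07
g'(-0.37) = -4.15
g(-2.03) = 76.26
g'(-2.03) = -110.39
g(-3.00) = 246.00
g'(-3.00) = -249.00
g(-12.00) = 16743.00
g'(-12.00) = -4227.00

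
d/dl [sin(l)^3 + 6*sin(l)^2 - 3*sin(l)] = 12*sin(l)*cos(l) - 3*cos(l)^3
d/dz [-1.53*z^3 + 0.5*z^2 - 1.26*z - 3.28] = -4.59*z^2 + 1.0*z - 1.26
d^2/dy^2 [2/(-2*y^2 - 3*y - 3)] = 4*(4*y^2 + 6*y - (4*y + 3)^2 + 6)/(2*y^2 + 3*y + 3)^3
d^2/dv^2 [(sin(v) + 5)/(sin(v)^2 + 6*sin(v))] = (-sin(v)^2 - 14*sin(v) - 88 - 150/sin(v) + 180/sin(v)^2 + 360/sin(v)^3)/(sin(v) + 6)^3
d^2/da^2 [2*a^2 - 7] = 4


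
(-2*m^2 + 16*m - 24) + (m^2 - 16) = -m^2 + 16*m - 40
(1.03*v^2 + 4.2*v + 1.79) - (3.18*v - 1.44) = 1.03*v^2 + 1.02*v + 3.23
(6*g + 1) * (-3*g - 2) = -18*g^2 - 15*g - 2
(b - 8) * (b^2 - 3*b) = b^3 - 11*b^2 + 24*b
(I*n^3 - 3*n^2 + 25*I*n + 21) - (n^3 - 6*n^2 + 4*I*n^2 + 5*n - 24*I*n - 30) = -n^3 + I*n^3 + 3*n^2 - 4*I*n^2 - 5*n + 49*I*n + 51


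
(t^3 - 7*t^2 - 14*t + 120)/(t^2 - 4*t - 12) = (t^2 - t - 20)/(t + 2)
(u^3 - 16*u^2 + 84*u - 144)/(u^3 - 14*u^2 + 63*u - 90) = (u^2 - 10*u + 24)/(u^2 - 8*u + 15)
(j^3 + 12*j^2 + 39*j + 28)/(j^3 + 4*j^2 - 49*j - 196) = (j + 1)/(j - 7)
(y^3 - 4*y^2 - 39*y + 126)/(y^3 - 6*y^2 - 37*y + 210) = (y - 3)/(y - 5)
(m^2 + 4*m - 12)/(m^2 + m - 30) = (m - 2)/(m - 5)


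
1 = 1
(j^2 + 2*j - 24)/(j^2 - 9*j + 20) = (j + 6)/(j - 5)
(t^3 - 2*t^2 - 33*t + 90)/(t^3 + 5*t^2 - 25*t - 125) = (t^2 + 3*t - 18)/(t^2 + 10*t + 25)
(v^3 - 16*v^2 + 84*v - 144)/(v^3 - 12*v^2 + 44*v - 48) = (v - 6)/(v - 2)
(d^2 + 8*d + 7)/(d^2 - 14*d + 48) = (d^2 + 8*d + 7)/(d^2 - 14*d + 48)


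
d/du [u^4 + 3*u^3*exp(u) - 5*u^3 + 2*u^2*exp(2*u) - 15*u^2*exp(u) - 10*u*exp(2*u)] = 3*u^3*exp(u) + 4*u^3 + 4*u^2*exp(2*u) - 6*u^2*exp(u) - 15*u^2 - 16*u*exp(2*u) - 30*u*exp(u) - 10*exp(2*u)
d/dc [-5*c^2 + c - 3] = 1 - 10*c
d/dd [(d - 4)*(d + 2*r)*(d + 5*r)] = 3*d^2 + 14*d*r - 8*d + 10*r^2 - 28*r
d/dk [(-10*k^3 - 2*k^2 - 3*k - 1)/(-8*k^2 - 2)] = (40*k^4 + 18*k^2 - 4*k + 3)/(2*(16*k^4 + 8*k^2 + 1))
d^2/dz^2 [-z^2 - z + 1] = -2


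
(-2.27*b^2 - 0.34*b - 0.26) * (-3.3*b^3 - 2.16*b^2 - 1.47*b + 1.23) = 7.491*b^5 + 6.0252*b^4 + 4.9293*b^3 - 1.7307*b^2 - 0.036*b - 0.3198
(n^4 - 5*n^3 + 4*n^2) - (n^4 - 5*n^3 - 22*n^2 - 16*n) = 26*n^2 + 16*n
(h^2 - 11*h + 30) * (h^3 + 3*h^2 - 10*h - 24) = h^5 - 8*h^4 - 13*h^3 + 176*h^2 - 36*h - 720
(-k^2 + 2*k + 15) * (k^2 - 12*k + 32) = -k^4 + 14*k^3 - 41*k^2 - 116*k + 480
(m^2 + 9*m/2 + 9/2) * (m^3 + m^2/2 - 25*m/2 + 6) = m^5 + 5*m^4 - 23*m^3/4 - 48*m^2 - 117*m/4 + 27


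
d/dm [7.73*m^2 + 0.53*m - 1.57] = 15.46*m + 0.53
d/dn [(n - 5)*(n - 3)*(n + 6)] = 3*n^2 - 4*n - 33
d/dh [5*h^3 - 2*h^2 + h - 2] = 15*h^2 - 4*h + 1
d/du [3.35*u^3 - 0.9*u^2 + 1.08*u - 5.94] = 10.05*u^2 - 1.8*u + 1.08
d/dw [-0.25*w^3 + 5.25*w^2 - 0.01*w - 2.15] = -0.75*w^2 + 10.5*w - 0.01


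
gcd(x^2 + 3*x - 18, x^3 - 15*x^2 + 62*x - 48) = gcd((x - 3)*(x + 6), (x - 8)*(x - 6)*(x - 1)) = 1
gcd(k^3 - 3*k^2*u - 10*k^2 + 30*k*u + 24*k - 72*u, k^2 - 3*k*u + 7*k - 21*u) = -k + 3*u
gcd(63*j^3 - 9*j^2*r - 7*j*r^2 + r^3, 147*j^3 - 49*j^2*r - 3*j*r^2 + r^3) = 21*j^2 - 10*j*r + r^2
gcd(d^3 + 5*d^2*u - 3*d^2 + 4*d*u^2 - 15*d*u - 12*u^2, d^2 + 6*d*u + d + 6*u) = 1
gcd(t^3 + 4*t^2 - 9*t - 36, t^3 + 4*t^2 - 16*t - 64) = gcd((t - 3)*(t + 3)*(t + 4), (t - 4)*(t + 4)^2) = t + 4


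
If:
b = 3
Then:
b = 3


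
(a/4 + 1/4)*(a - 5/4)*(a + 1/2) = a^3/4 + a^2/16 - 11*a/32 - 5/32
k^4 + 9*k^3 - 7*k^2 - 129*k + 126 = (k - 3)*(k - 1)*(k + 6)*(k + 7)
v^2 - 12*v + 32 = (v - 8)*(v - 4)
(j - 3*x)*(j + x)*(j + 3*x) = j^3 + j^2*x - 9*j*x^2 - 9*x^3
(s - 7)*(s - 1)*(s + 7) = s^3 - s^2 - 49*s + 49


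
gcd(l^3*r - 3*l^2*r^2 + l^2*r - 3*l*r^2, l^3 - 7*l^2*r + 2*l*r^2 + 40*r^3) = 1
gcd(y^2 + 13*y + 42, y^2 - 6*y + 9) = 1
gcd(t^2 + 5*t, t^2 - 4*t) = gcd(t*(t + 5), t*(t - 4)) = t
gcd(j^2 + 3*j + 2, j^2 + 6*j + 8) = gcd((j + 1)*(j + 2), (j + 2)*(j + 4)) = j + 2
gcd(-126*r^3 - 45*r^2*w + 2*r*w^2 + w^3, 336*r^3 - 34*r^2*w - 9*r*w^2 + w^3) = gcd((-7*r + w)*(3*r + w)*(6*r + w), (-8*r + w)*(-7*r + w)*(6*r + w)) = 42*r^2 + r*w - w^2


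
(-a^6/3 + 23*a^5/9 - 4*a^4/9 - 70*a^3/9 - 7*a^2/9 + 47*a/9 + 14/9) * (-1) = a^6/3 - 23*a^5/9 + 4*a^4/9 + 70*a^3/9 + 7*a^2/9 - 47*a/9 - 14/9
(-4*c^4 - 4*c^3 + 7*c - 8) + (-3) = -4*c^4 - 4*c^3 + 7*c - 11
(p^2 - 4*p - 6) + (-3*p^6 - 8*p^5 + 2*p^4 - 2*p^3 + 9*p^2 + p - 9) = -3*p^6 - 8*p^5 + 2*p^4 - 2*p^3 + 10*p^2 - 3*p - 15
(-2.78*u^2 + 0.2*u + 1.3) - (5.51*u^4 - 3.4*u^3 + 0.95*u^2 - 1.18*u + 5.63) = -5.51*u^4 + 3.4*u^3 - 3.73*u^2 + 1.38*u - 4.33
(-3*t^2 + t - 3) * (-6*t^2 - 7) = 18*t^4 - 6*t^3 + 39*t^2 - 7*t + 21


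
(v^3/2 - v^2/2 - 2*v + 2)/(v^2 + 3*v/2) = (v^3 - v^2 - 4*v + 4)/(v*(2*v + 3))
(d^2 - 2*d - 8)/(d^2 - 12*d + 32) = (d + 2)/(d - 8)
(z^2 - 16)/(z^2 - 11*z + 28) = (z + 4)/(z - 7)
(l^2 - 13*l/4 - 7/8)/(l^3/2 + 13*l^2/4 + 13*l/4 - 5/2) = (8*l^2 - 26*l - 7)/(2*(2*l^3 + 13*l^2 + 13*l - 10))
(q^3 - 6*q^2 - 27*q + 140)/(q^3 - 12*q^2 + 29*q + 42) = (q^2 + q - 20)/(q^2 - 5*q - 6)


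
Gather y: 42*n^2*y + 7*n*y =y*(42*n^2 + 7*n)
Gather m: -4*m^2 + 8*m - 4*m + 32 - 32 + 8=-4*m^2 + 4*m + 8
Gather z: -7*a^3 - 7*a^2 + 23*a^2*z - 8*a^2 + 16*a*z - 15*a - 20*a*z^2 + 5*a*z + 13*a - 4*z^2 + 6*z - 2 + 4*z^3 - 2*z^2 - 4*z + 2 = -7*a^3 - 15*a^2 - 2*a + 4*z^3 + z^2*(-20*a - 6) + z*(23*a^2 + 21*a + 2)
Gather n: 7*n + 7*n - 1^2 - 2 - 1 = 14*n - 4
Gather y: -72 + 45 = -27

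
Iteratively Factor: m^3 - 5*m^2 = (m)*(m^2 - 5*m) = m*(m - 5)*(m)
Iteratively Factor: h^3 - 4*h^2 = (h)*(h^2 - 4*h) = h^2*(h - 4)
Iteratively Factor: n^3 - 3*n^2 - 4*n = (n + 1)*(n^2 - 4*n) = (n - 4)*(n + 1)*(n)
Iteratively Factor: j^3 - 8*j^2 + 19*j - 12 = (j - 4)*(j^2 - 4*j + 3) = (j - 4)*(j - 1)*(j - 3)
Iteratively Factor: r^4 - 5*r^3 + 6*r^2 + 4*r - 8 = (r - 2)*(r^3 - 3*r^2 + 4) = (r - 2)^2*(r^2 - r - 2) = (r - 2)^2*(r + 1)*(r - 2)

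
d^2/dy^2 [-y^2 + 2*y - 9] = -2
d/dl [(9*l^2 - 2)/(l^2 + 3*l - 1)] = (27*l^2 - 14*l + 6)/(l^4 + 6*l^3 + 7*l^2 - 6*l + 1)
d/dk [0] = 0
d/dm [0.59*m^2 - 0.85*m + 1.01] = 1.18*m - 0.85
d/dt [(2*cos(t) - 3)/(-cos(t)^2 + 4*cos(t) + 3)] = 2*(sin(t)^2 + 3*cos(t) - 10)*sin(t)/(sin(t)^2 + 4*cos(t) + 2)^2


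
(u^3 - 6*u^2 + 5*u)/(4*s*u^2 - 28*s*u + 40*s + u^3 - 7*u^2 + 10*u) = u*(u - 1)/(4*s*u - 8*s + u^2 - 2*u)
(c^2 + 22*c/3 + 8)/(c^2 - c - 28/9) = 3*(c + 6)/(3*c - 7)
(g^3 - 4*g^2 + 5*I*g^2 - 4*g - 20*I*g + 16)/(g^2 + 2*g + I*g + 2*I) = (g^2 + 4*g*(-1 + I) - 16*I)/(g + 2)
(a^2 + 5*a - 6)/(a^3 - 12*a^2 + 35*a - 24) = (a + 6)/(a^2 - 11*a + 24)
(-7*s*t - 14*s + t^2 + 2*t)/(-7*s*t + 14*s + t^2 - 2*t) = (t + 2)/(t - 2)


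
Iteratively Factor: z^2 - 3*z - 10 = (z - 5)*(z + 2)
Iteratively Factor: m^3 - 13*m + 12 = (m - 1)*(m^2 + m - 12) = (m - 1)*(m + 4)*(m - 3)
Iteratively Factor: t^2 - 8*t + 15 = (t - 3)*(t - 5)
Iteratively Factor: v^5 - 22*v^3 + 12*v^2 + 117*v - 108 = (v - 1)*(v^4 + v^3 - 21*v^2 - 9*v + 108) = (v - 1)*(v + 4)*(v^3 - 3*v^2 - 9*v + 27) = (v - 3)*(v - 1)*(v + 4)*(v^2 - 9) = (v - 3)^2*(v - 1)*(v + 4)*(v + 3)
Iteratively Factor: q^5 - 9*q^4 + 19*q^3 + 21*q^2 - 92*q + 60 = (q - 1)*(q^4 - 8*q^3 + 11*q^2 + 32*q - 60) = (q - 2)*(q - 1)*(q^3 - 6*q^2 - q + 30) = (q - 5)*(q - 2)*(q - 1)*(q^2 - q - 6) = (q - 5)*(q - 3)*(q - 2)*(q - 1)*(q + 2)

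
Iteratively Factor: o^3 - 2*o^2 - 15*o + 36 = (o + 4)*(o^2 - 6*o + 9) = (o - 3)*(o + 4)*(o - 3)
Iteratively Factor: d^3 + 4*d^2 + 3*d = (d + 3)*(d^2 + d) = d*(d + 3)*(d + 1)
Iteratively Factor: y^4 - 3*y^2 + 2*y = (y - 1)*(y^3 + y^2 - 2*y) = (y - 1)^2*(y^2 + 2*y) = (y - 1)^2*(y + 2)*(y)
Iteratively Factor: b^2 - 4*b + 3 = (b - 3)*(b - 1)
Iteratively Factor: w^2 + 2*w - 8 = (w + 4)*(w - 2)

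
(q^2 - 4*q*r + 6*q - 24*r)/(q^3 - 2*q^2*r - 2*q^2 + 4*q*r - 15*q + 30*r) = (q^2 - 4*q*r + 6*q - 24*r)/(q^3 - 2*q^2*r - 2*q^2 + 4*q*r - 15*q + 30*r)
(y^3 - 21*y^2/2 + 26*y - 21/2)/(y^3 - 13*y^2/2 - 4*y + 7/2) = (y - 3)/(y + 1)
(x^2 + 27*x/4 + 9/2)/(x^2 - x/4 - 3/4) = (x + 6)/(x - 1)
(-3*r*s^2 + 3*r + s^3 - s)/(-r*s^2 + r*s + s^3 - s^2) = (3*r*s + 3*r - s^2 - s)/(s*(r - s))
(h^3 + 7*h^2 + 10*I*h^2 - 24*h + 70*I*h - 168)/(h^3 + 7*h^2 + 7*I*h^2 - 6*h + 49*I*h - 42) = (h + 4*I)/(h + I)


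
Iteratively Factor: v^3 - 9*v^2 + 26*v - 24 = (v - 3)*(v^2 - 6*v + 8) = (v - 4)*(v - 3)*(v - 2)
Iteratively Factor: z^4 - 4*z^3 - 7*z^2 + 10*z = (z - 1)*(z^3 - 3*z^2 - 10*z) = (z - 5)*(z - 1)*(z^2 + 2*z) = z*(z - 5)*(z - 1)*(z + 2)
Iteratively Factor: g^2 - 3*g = (g)*(g - 3)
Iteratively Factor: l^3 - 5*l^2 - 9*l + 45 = (l - 3)*(l^2 - 2*l - 15) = (l - 5)*(l - 3)*(l + 3)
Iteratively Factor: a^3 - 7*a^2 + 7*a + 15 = (a + 1)*(a^2 - 8*a + 15) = (a - 5)*(a + 1)*(a - 3)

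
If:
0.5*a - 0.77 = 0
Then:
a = 1.54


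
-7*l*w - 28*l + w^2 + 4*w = (-7*l + w)*(w + 4)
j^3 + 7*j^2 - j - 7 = (j - 1)*(j + 1)*(j + 7)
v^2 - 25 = (v - 5)*(v + 5)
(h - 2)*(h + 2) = h^2 - 4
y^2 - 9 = (y - 3)*(y + 3)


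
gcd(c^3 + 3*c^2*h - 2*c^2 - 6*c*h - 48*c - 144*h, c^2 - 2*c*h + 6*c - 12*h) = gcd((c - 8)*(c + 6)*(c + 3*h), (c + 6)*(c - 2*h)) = c + 6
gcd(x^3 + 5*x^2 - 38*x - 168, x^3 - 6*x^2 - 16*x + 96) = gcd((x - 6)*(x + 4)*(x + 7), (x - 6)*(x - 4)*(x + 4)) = x^2 - 2*x - 24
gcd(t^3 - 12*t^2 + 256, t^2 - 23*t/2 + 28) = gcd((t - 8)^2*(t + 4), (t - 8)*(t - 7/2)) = t - 8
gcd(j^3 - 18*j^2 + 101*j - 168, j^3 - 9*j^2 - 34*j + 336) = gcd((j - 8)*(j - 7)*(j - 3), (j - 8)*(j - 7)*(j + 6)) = j^2 - 15*j + 56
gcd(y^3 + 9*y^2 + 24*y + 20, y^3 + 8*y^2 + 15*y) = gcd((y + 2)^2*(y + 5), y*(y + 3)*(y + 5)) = y + 5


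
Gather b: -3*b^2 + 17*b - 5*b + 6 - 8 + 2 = -3*b^2 + 12*b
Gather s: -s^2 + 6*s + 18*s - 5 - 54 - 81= -s^2 + 24*s - 140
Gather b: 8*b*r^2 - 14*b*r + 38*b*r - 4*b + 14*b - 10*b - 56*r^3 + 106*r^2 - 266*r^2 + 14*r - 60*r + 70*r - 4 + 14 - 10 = b*(8*r^2 + 24*r) - 56*r^3 - 160*r^2 + 24*r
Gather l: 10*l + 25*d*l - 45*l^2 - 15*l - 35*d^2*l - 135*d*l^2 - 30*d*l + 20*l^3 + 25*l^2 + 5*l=20*l^3 + l^2*(-135*d - 20) + l*(-35*d^2 - 5*d)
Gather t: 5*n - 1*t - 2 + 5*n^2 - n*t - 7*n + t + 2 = 5*n^2 - n*t - 2*n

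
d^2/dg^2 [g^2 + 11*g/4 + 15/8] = 2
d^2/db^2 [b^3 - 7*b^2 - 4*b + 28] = 6*b - 14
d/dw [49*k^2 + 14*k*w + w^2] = 14*k + 2*w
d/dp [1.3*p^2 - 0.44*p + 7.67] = 2.6*p - 0.44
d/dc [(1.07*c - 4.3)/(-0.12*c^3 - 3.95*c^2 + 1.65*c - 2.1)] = (0.2568*c^3 + 2.6785*c^2 - 33.97*c + 4.848)/(0.0144*c^6 + 0.948*c^5 + 15.2065*c^4 - 12.531*c^3 + 19.3125*c^2 - 6.93*c + 4.41)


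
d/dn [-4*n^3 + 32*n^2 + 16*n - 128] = -12*n^2 + 64*n + 16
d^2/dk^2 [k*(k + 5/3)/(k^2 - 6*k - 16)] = 2*(23*k^3 + 144*k^2 + 240*k + 288)/(3*(k^6 - 18*k^5 + 60*k^4 + 360*k^3 - 960*k^2 - 4608*k - 4096))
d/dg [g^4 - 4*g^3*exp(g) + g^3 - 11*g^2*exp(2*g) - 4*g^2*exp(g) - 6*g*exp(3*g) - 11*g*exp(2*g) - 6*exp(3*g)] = -4*g^3*exp(g) + 4*g^3 - 22*g^2*exp(2*g) - 16*g^2*exp(g) + 3*g^2 - 18*g*exp(3*g) - 44*g*exp(2*g) - 8*g*exp(g) - 24*exp(3*g) - 11*exp(2*g)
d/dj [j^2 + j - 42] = 2*j + 1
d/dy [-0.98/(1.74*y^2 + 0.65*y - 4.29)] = (3.4104*y + 0.637)/(1.74*y^2 + 0.65*y - 4.29)^2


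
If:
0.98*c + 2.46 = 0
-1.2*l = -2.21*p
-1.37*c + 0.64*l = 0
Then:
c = -2.51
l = -5.37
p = -2.92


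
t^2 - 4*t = t*(t - 4)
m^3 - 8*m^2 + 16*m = m*(m - 4)^2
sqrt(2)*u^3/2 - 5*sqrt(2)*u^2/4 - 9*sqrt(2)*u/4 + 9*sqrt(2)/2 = (u - 3)*(u - 3/2)*(sqrt(2)*u/2 + sqrt(2))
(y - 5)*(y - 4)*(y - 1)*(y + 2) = y^4 - 8*y^3 + 9*y^2 + 38*y - 40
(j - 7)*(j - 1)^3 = j^4 - 10*j^3 + 24*j^2 - 22*j + 7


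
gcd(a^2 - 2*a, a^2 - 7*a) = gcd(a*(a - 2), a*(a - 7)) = a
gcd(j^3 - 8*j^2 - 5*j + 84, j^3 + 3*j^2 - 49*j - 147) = j^2 - 4*j - 21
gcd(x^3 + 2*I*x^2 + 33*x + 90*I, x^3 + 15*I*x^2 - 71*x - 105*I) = x^2 + 8*I*x - 15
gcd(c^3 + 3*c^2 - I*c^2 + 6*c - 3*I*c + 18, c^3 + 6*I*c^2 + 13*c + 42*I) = c^2 - I*c + 6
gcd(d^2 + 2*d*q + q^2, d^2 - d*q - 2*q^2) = d + q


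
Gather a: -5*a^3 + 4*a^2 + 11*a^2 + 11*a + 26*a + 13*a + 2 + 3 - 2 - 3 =-5*a^3 + 15*a^2 + 50*a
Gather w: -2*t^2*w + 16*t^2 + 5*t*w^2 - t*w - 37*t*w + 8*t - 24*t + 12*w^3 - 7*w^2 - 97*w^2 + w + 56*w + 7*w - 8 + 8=16*t^2 - 16*t + 12*w^3 + w^2*(5*t - 104) + w*(-2*t^2 - 38*t + 64)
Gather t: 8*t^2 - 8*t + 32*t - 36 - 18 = 8*t^2 + 24*t - 54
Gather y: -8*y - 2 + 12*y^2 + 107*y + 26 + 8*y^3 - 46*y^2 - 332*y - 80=8*y^3 - 34*y^2 - 233*y - 56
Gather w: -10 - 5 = -15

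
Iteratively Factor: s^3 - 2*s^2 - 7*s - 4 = (s + 1)*(s^2 - 3*s - 4) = (s - 4)*(s + 1)*(s + 1)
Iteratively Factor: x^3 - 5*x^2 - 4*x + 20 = (x + 2)*(x^2 - 7*x + 10) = (x - 2)*(x + 2)*(x - 5)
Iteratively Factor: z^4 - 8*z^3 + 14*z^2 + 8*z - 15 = (z - 3)*(z^3 - 5*z^2 - z + 5) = (z - 5)*(z - 3)*(z^2 - 1) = (z - 5)*(z - 3)*(z - 1)*(z + 1)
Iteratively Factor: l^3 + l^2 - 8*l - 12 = (l + 2)*(l^2 - l - 6) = (l + 2)^2*(l - 3)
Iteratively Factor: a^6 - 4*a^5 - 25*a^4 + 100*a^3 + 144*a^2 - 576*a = (a + 3)*(a^5 - 7*a^4 - 4*a^3 + 112*a^2 - 192*a) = (a + 3)*(a + 4)*(a^4 - 11*a^3 + 40*a^2 - 48*a) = a*(a + 3)*(a + 4)*(a^3 - 11*a^2 + 40*a - 48) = a*(a - 4)*(a + 3)*(a + 4)*(a^2 - 7*a + 12) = a*(a - 4)^2*(a + 3)*(a + 4)*(a - 3)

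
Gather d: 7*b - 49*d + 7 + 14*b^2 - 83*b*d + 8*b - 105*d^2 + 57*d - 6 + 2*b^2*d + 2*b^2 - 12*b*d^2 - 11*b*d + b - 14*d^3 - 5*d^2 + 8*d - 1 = 16*b^2 + 16*b - 14*d^3 + d^2*(-12*b - 110) + d*(2*b^2 - 94*b + 16)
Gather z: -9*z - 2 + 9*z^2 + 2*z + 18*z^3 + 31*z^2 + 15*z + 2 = 18*z^3 + 40*z^2 + 8*z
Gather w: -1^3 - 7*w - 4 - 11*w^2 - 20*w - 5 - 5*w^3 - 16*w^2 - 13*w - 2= -5*w^3 - 27*w^2 - 40*w - 12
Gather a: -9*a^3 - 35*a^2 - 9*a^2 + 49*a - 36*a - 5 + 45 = -9*a^3 - 44*a^2 + 13*a + 40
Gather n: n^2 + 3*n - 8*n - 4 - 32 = n^2 - 5*n - 36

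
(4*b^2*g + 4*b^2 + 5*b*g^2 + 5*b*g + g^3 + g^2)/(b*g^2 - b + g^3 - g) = (4*b + g)/(g - 1)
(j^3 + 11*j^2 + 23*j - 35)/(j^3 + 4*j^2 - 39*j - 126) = (j^2 + 4*j - 5)/(j^2 - 3*j - 18)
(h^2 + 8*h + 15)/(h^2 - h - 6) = (h^2 + 8*h + 15)/(h^2 - h - 6)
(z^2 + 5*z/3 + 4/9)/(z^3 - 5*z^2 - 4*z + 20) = (9*z^2 + 15*z + 4)/(9*(z^3 - 5*z^2 - 4*z + 20))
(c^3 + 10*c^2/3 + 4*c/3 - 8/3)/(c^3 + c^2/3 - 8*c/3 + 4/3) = (c + 2)/(c - 1)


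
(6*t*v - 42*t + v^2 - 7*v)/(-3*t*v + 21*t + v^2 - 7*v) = (-6*t - v)/(3*t - v)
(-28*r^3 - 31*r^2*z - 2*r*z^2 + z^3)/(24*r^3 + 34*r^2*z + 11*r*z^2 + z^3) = (-7*r + z)/(6*r + z)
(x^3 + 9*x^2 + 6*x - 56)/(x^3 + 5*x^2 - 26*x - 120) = (x^2 + 5*x - 14)/(x^2 + x - 30)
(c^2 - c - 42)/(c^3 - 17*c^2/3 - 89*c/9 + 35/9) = 9*(c + 6)/(9*c^2 + 12*c - 5)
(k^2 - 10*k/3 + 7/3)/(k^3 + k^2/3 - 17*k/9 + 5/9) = 3*(3*k - 7)/(9*k^2 + 12*k - 5)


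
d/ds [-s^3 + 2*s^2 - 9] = s*(4 - 3*s)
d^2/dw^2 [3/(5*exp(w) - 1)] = (75*exp(w) + 15)*exp(w)/(5*exp(w) - 1)^3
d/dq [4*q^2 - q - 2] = 8*q - 1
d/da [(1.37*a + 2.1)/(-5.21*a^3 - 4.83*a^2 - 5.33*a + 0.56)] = (14.2754*a^3 + 39.4401*a^2 + 20.286*a + 11.9602)/(27.1441*a^6 + 50.3286*a^5 + 78.8675*a^4 + 45.6526*a^3 + 22.9993*a^2 - 5.9696*a + 0.3136)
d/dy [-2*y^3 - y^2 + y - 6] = -6*y^2 - 2*y + 1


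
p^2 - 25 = (p - 5)*(p + 5)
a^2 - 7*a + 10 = (a - 5)*(a - 2)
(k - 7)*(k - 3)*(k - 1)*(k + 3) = k^4 - 8*k^3 - 2*k^2 + 72*k - 63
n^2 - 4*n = n*(n - 4)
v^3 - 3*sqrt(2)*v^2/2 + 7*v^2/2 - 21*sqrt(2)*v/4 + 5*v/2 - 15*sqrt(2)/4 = (v + 1)*(v + 5/2)*(v - 3*sqrt(2)/2)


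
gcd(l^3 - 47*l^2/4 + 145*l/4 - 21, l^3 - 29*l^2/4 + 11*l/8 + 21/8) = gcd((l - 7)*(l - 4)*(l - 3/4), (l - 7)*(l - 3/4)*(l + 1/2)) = l^2 - 31*l/4 + 21/4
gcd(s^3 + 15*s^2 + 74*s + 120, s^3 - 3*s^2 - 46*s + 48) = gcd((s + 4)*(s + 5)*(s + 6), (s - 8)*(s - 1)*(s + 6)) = s + 6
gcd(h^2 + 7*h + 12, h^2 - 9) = h + 3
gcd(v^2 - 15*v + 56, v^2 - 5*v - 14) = v - 7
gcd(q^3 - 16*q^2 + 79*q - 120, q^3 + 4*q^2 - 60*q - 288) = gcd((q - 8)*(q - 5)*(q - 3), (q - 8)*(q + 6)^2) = q - 8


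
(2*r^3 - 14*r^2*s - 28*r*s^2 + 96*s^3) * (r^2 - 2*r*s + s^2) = 2*r^5 - 18*r^4*s + 2*r^3*s^2 + 138*r^2*s^3 - 220*r*s^4 + 96*s^5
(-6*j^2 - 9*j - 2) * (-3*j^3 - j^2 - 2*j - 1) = 18*j^5 + 33*j^4 + 27*j^3 + 26*j^2 + 13*j + 2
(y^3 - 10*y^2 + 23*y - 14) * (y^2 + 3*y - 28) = y^5 - 7*y^4 - 35*y^3 + 335*y^2 - 686*y + 392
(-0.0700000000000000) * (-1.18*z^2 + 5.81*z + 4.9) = 0.0826*z^2 - 0.4067*z - 0.343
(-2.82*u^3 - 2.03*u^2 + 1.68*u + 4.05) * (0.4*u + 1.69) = -1.128*u^4 - 5.5778*u^3 - 2.7587*u^2 + 4.4592*u + 6.8445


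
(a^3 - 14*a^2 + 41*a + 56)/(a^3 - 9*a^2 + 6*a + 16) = (a - 7)/(a - 2)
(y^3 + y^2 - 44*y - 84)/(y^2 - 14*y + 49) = (y^2 + 8*y + 12)/(y - 7)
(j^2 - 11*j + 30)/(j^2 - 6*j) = (j - 5)/j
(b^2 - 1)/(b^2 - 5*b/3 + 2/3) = 3*(b + 1)/(3*b - 2)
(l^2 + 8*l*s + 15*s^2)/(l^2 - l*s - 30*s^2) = (-l - 3*s)/(-l + 6*s)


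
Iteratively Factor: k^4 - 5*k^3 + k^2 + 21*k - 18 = (k - 1)*(k^3 - 4*k^2 - 3*k + 18) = (k - 3)*(k - 1)*(k^2 - k - 6) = (k - 3)^2*(k - 1)*(k + 2)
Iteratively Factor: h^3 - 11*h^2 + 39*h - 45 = (h - 3)*(h^2 - 8*h + 15) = (h - 5)*(h - 3)*(h - 3)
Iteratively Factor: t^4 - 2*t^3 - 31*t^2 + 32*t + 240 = (t - 5)*(t^3 + 3*t^2 - 16*t - 48) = (t - 5)*(t + 3)*(t^2 - 16) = (t - 5)*(t - 4)*(t + 3)*(t + 4)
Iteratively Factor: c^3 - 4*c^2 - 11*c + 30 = (c + 3)*(c^2 - 7*c + 10) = (c - 5)*(c + 3)*(c - 2)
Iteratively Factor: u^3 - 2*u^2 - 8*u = (u)*(u^2 - 2*u - 8) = u*(u - 4)*(u + 2)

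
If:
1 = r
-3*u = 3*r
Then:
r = 1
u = -1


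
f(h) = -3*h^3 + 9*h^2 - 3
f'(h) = -9*h^2 + 18*h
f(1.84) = 8.78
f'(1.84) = 2.65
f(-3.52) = 239.36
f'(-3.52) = -174.87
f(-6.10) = 1012.83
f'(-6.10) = -444.69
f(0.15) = -2.81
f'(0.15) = 2.50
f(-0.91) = 6.71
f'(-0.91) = -23.83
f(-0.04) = -2.99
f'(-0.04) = -0.73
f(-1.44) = 24.62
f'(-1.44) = -44.58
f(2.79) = 1.90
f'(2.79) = -19.84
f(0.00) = -3.00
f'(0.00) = 0.00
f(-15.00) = 12147.00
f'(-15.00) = -2295.00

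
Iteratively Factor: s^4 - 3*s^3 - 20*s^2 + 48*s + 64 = (s - 4)*(s^3 + s^2 - 16*s - 16) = (s - 4)*(s + 4)*(s^2 - 3*s - 4) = (s - 4)*(s + 1)*(s + 4)*(s - 4)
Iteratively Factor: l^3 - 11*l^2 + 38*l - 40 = (l - 5)*(l^2 - 6*l + 8) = (l - 5)*(l - 2)*(l - 4)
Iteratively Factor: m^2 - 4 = (m - 2)*(m + 2)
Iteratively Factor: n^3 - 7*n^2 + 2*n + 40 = (n - 5)*(n^2 - 2*n - 8) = (n - 5)*(n + 2)*(n - 4)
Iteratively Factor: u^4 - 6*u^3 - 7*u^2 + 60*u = (u - 4)*(u^3 - 2*u^2 - 15*u) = (u - 4)*(u + 3)*(u^2 - 5*u) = u*(u - 4)*(u + 3)*(u - 5)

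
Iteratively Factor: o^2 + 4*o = (o)*(o + 4)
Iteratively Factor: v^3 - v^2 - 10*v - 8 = (v - 4)*(v^2 + 3*v + 2) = (v - 4)*(v + 2)*(v + 1)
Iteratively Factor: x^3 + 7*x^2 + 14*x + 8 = (x + 2)*(x^2 + 5*x + 4) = (x + 2)*(x + 4)*(x + 1)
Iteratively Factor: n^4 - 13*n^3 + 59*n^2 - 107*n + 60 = (n - 1)*(n^3 - 12*n^2 + 47*n - 60) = (n - 3)*(n - 1)*(n^2 - 9*n + 20) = (n - 4)*(n - 3)*(n - 1)*(n - 5)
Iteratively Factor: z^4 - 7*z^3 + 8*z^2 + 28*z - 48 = (z - 3)*(z^3 - 4*z^2 - 4*z + 16) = (z - 4)*(z - 3)*(z^2 - 4) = (z - 4)*(z - 3)*(z - 2)*(z + 2)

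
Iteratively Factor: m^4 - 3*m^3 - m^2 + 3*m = (m)*(m^3 - 3*m^2 - m + 3) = m*(m + 1)*(m^2 - 4*m + 3) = m*(m - 3)*(m + 1)*(m - 1)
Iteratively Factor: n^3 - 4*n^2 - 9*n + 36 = (n - 3)*(n^2 - n - 12) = (n - 4)*(n - 3)*(n + 3)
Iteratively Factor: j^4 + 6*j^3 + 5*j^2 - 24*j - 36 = (j + 2)*(j^3 + 4*j^2 - 3*j - 18) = (j + 2)*(j + 3)*(j^2 + j - 6) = (j - 2)*(j + 2)*(j + 3)*(j + 3)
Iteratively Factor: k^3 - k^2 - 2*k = (k)*(k^2 - k - 2) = k*(k + 1)*(k - 2)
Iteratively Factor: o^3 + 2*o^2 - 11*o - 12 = (o - 3)*(o^2 + 5*o + 4) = (o - 3)*(o + 1)*(o + 4)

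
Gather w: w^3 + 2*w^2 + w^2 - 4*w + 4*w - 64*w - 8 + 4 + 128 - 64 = w^3 + 3*w^2 - 64*w + 60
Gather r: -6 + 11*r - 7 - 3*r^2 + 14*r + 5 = -3*r^2 + 25*r - 8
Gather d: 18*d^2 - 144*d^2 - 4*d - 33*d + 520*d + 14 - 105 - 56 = -126*d^2 + 483*d - 147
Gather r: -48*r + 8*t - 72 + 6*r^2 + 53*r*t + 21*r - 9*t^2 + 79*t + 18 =6*r^2 + r*(53*t - 27) - 9*t^2 + 87*t - 54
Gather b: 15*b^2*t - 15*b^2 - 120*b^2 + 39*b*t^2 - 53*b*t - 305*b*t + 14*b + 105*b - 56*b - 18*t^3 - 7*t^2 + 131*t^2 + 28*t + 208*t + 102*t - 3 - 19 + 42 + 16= b^2*(15*t - 135) + b*(39*t^2 - 358*t + 63) - 18*t^3 + 124*t^2 + 338*t + 36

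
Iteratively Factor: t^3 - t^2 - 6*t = (t)*(t^2 - t - 6) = t*(t - 3)*(t + 2)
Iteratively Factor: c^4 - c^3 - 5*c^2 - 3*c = (c + 1)*(c^3 - 2*c^2 - 3*c) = c*(c + 1)*(c^2 - 2*c - 3) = c*(c + 1)^2*(c - 3)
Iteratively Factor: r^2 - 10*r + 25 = (r - 5)*(r - 5)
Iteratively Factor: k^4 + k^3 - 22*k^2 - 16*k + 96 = (k + 4)*(k^3 - 3*k^2 - 10*k + 24) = (k - 4)*(k + 4)*(k^2 + k - 6) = (k - 4)*(k - 2)*(k + 4)*(k + 3)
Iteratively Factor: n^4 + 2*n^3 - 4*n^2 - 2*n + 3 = (n - 1)*(n^3 + 3*n^2 - n - 3) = (n - 1)^2*(n^2 + 4*n + 3) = (n - 1)^2*(n + 3)*(n + 1)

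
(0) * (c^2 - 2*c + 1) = 0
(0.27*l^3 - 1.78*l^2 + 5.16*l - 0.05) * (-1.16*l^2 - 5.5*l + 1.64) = -0.3132*l^5 + 0.5798*l^4 + 4.2472*l^3 - 31.2412*l^2 + 8.7374*l - 0.082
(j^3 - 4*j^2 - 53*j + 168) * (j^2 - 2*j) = j^5 - 6*j^4 - 45*j^3 + 274*j^2 - 336*j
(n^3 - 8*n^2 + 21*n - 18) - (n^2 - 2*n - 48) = n^3 - 9*n^2 + 23*n + 30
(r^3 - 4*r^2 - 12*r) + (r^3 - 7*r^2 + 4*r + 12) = 2*r^3 - 11*r^2 - 8*r + 12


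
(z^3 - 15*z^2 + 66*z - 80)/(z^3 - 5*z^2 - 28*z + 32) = (z^2 - 7*z + 10)/(z^2 + 3*z - 4)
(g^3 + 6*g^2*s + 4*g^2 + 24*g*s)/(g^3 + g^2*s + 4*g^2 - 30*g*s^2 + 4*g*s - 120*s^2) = g/(g - 5*s)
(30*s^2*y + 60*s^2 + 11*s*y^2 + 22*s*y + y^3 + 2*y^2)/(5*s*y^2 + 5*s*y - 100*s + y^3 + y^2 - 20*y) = (6*s*y + 12*s + y^2 + 2*y)/(y^2 + y - 20)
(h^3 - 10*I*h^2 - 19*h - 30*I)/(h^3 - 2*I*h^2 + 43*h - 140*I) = (h^2 - 5*I*h + 6)/(h^2 + 3*I*h + 28)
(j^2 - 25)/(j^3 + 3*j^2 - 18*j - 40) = (j - 5)/(j^2 - 2*j - 8)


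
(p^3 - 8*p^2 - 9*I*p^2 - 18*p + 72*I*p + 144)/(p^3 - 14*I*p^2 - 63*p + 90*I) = (p - 8)/(p - 5*I)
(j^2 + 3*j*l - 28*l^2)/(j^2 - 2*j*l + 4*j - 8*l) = (j^2 + 3*j*l - 28*l^2)/(j^2 - 2*j*l + 4*j - 8*l)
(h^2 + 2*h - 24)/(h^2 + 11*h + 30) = (h - 4)/(h + 5)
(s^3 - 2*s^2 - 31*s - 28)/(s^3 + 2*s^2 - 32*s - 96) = (s^2 - 6*s - 7)/(s^2 - 2*s - 24)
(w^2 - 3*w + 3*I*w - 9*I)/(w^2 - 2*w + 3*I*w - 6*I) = (w - 3)/(w - 2)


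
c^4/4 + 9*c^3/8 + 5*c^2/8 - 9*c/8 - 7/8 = (c/2 + 1/2)^2*(c - 1)*(c + 7/2)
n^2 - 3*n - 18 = (n - 6)*(n + 3)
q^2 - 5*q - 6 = (q - 6)*(q + 1)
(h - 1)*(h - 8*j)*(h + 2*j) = h^3 - 6*h^2*j - h^2 - 16*h*j^2 + 6*h*j + 16*j^2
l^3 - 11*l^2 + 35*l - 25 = (l - 5)^2*(l - 1)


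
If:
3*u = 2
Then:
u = 2/3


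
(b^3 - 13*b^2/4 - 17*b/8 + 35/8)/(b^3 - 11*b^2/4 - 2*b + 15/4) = (b - 7/2)/(b - 3)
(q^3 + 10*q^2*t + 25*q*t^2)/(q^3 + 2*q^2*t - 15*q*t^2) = (q + 5*t)/(q - 3*t)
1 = 1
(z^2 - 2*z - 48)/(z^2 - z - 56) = (z + 6)/(z + 7)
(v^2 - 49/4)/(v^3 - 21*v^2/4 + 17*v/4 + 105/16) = 4*(2*v + 7)/(8*v^2 - 14*v - 15)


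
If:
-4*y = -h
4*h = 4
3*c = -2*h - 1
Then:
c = -1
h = 1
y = 1/4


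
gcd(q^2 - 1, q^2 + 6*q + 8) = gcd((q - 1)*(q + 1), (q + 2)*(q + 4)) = 1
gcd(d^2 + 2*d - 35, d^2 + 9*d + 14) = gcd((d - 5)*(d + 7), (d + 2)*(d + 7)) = d + 7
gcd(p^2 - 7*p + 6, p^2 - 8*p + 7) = p - 1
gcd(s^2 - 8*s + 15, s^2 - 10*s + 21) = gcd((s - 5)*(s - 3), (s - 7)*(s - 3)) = s - 3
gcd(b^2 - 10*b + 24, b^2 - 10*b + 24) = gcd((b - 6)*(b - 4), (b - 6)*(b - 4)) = b^2 - 10*b + 24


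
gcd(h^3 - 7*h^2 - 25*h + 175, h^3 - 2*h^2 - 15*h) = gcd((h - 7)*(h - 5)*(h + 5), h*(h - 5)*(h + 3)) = h - 5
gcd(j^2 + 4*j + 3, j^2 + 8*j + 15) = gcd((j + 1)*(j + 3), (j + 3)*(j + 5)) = j + 3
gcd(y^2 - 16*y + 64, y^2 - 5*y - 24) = y - 8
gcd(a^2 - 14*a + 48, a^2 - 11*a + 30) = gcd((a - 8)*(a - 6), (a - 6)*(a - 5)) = a - 6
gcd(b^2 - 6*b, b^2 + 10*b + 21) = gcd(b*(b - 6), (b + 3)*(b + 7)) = 1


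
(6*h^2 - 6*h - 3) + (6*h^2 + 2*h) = 12*h^2 - 4*h - 3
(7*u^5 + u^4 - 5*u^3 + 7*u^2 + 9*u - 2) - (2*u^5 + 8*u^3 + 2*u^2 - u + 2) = 5*u^5 + u^4 - 13*u^3 + 5*u^2 + 10*u - 4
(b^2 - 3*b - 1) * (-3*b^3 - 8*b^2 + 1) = -3*b^5 + b^4 + 27*b^3 + 9*b^2 - 3*b - 1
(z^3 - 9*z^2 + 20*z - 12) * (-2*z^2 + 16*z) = -2*z^5 + 34*z^4 - 184*z^3 + 344*z^2 - 192*z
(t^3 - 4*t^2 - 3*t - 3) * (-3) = -3*t^3 + 12*t^2 + 9*t + 9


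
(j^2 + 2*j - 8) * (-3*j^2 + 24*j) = -3*j^4 + 18*j^3 + 72*j^2 - 192*j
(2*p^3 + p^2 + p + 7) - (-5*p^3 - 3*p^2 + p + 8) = 7*p^3 + 4*p^2 - 1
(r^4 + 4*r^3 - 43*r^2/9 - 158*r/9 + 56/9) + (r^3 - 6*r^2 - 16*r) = r^4 + 5*r^3 - 97*r^2/9 - 302*r/9 + 56/9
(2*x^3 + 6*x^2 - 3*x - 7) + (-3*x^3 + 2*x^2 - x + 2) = -x^3 + 8*x^2 - 4*x - 5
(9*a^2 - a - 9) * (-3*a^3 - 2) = -27*a^5 + 3*a^4 + 27*a^3 - 18*a^2 + 2*a + 18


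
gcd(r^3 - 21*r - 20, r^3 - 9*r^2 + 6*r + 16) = r + 1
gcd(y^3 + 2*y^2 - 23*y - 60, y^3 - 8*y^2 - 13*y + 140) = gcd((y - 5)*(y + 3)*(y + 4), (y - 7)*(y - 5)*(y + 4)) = y^2 - y - 20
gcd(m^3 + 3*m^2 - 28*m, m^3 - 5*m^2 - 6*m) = m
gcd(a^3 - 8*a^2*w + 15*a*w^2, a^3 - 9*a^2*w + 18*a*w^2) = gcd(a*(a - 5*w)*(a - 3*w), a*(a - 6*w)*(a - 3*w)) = -a^2 + 3*a*w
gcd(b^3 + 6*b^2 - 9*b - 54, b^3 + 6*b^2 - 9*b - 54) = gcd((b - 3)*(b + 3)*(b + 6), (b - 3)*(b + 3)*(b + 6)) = b^3 + 6*b^2 - 9*b - 54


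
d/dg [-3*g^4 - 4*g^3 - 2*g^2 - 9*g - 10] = -12*g^3 - 12*g^2 - 4*g - 9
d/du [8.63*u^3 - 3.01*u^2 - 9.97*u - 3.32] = 25.89*u^2 - 6.02*u - 9.97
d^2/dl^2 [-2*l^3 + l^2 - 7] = 2 - 12*l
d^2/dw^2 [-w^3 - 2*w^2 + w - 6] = -6*w - 4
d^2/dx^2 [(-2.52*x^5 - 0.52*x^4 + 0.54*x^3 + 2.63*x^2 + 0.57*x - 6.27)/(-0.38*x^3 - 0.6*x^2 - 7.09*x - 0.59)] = (0.727775999999999*x^9 + 3.44736*x^8 + 46.179504*x^7 + 170.840344*x^6 + 1556.97312*x^5 + 528.2355*x^4 + 54.605436*x^3 + 110.637552*x^2 + 151.683912*x + 628.860542)/(0.054872*x^9 + 0.25992*x^8 + 3.481788*x^7 + 10.170708*x^6 + 65.769954*x^5 + 100.657248*x^4 + 371.856823*x^3 + 89.601117*x^2 + 7.404087*x + 0.205379)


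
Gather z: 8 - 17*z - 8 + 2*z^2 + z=2*z^2 - 16*z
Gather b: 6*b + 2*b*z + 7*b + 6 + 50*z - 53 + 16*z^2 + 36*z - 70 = b*(2*z + 13) + 16*z^2 + 86*z - 117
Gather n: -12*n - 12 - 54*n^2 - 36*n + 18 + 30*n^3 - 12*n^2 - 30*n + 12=30*n^3 - 66*n^2 - 78*n + 18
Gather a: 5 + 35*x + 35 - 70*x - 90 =-35*x - 50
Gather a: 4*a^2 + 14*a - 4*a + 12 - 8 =4*a^2 + 10*a + 4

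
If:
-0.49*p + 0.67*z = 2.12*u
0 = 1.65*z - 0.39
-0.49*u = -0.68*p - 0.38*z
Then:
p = -0.07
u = 0.09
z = 0.24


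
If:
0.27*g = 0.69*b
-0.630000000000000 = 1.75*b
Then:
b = -0.36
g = -0.92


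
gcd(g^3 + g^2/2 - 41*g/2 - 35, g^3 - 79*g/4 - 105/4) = g^2 - 3*g/2 - 35/2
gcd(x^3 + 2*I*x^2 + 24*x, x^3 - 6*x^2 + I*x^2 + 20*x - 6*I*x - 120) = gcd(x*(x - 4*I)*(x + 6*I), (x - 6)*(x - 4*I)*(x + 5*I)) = x - 4*I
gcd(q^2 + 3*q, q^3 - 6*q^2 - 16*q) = q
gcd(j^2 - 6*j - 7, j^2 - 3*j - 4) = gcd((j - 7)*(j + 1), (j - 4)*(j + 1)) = j + 1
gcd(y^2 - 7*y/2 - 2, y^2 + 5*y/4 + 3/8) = y + 1/2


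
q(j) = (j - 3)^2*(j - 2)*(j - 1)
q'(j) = (j - 3)^2*(j - 2) + (j - 3)^2*(j - 1) + (j - 2)*(j - 1)*(2*j - 6) = 4*j^3 - 27*j^2 + 58*j - 39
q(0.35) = 7.53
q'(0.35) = -21.84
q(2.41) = 0.20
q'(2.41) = -0.05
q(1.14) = -0.42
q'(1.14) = -2.04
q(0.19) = 11.58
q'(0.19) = -28.93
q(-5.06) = 2779.38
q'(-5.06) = -1541.99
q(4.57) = 22.62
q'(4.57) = 43.94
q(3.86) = 3.93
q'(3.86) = 12.64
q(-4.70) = 2264.29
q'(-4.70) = -1323.32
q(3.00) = 0.00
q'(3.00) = 0.00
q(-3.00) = 720.00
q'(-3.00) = -564.00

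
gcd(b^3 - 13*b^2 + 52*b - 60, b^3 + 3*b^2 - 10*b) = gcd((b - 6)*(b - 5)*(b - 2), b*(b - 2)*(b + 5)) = b - 2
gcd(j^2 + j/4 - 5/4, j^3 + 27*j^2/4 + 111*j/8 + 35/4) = j + 5/4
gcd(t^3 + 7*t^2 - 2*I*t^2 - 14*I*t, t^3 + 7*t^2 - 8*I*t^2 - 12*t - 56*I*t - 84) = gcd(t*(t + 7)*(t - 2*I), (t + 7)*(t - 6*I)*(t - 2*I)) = t^2 + t*(7 - 2*I) - 14*I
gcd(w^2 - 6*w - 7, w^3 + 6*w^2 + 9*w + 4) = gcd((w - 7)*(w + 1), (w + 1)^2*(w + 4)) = w + 1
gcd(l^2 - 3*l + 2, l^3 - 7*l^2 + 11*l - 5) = l - 1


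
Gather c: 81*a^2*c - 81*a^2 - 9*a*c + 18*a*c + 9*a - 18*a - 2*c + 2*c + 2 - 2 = -81*a^2 - 9*a + c*(81*a^2 + 9*a)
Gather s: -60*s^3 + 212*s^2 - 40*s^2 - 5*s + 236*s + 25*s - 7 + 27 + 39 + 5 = -60*s^3 + 172*s^2 + 256*s + 64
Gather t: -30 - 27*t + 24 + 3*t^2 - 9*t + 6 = 3*t^2 - 36*t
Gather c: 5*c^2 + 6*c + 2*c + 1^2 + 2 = 5*c^2 + 8*c + 3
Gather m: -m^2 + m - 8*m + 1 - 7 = -m^2 - 7*m - 6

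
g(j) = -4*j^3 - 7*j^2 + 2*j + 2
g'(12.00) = -1894.00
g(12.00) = -7894.00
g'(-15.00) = -2488.00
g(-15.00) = 11897.00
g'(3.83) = -227.65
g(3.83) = -317.75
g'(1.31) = -36.93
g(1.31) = -16.39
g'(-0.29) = 5.05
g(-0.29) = 0.93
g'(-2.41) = -33.96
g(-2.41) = 12.51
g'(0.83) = -17.89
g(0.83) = -3.45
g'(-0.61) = 6.07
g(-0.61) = -0.92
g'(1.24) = -33.81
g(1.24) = -13.91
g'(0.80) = -16.88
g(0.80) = -2.93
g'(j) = -12*j^2 - 14*j + 2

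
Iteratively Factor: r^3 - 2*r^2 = (r)*(r^2 - 2*r) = r^2*(r - 2)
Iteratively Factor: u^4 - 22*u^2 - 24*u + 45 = (u + 3)*(u^3 - 3*u^2 - 13*u + 15) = (u - 1)*(u + 3)*(u^2 - 2*u - 15) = (u - 5)*(u - 1)*(u + 3)*(u + 3)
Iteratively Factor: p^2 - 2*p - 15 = (p - 5)*(p + 3)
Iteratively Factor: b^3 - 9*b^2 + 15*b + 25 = (b - 5)*(b^2 - 4*b - 5) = (b - 5)^2*(b + 1)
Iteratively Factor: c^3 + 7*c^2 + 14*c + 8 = (c + 4)*(c^2 + 3*c + 2) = (c + 2)*(c + 4)*(c + 1)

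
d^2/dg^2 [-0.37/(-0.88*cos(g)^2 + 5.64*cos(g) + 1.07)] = (1.146112*(1 - cos(g)^2)^2 - 5.509152*cos(g)^3 + 13.736176*cos(g)^2 + 8.785428*cos(g) - 25.382)/(-0.88*cos(g)^2 + 5.64*cos(g) + 1.07)^3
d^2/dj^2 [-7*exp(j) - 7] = -7*exp(j)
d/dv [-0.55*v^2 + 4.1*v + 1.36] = 4.1 - 1.1*v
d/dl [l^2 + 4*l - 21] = 2*l + 4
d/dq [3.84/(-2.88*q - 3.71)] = 11.0592/(2.88*q + 3.71)^2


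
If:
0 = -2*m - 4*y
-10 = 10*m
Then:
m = -1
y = 1/2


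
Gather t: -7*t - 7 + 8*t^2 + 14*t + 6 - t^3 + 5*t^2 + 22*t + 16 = -t^3 + 13*t^2 + 29*t + 15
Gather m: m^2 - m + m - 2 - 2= m^2 - 4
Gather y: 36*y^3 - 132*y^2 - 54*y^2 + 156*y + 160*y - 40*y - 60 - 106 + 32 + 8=36*y^3 - 186*y^2 + 276*y - 126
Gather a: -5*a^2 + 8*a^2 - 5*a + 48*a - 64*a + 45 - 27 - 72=3*a^2 - 21*a - 54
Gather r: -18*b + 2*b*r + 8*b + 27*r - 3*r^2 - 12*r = -10*b - 3*r^2 + r*(2*b + 15)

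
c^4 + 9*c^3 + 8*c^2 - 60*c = c*(c - 2)*(c + 5)*(c + 6)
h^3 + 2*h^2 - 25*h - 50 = (h - 5)*(h + 2)*(h + 5)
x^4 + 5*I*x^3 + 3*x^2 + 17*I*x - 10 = (x - 2*I)*(x + I)^2*(x + 5*I)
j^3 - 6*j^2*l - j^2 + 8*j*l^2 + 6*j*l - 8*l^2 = (j - 1)*(j - 4*l)*(j - 2*l)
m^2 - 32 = (m - 4*sqrt(2))*(m + 4*sqrt(2))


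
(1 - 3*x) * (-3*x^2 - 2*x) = 9*x^3 + 3*x^2 - 2*x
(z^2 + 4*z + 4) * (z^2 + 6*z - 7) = z^4 + 10*z^3 + 21*z^2 - 4*z - 28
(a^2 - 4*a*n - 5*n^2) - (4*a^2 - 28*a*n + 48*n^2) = -3*a^2 + 24*a*n - 53*n^2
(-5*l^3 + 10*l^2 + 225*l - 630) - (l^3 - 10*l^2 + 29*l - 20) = -6*l^3 + 20*l^2 + 196*l - 610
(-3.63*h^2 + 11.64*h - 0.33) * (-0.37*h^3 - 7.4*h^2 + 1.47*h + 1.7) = 1.3431*h^5 + 22.5552*h^4 - 91.35*h^3 + 13.3818*h^2 + 19.3029*h - 0.561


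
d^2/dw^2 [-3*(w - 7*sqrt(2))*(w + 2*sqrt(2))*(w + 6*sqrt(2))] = -18*w - 6*sqrt(2)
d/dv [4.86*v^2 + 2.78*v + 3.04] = 9.72*v + 2.78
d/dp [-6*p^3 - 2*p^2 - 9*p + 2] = -18*p^2 - 4*p - 9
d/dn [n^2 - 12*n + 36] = 2*n - 12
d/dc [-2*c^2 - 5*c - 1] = -4*c - 5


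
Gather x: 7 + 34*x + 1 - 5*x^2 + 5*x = -5*x^2 + 39*x + 8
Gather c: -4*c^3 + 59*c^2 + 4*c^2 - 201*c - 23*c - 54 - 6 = -4*c^3 + 63*c^2 - 224*c - 60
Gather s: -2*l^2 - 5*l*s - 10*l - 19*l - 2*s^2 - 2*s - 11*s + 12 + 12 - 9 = -2*l^2 - 29*l - 2*s^2 + s*(-5*l - 13) + 15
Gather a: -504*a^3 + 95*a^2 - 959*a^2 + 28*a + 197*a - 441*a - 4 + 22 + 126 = -504*a^3 - 864*a^2 - 216*a + 144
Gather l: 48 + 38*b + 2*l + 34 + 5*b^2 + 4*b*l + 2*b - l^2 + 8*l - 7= 5*b^2 + 40*b - l^2 + l*(4*b + 10) + 75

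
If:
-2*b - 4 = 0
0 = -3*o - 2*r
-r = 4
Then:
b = -2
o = 8/3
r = -4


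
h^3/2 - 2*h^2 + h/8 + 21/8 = (h/2 + 1/2)*(h - 7/2)*(h - 3/2)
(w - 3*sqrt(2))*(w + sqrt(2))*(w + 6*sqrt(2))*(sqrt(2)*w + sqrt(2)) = sqrt(2)*w^4 + sqrt(2)*w^3 + 8*w^3 - 30*sqrt(2)*w^2 + 8*w^2 - 72*w - 30*sqrt(2)*w - 72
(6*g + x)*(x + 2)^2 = 6*g*x^2 + 24*g*x + 24*g + x^3 + 4*x^2 + 4*x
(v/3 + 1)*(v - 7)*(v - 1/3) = v^3/3 - 13*v^2/9 - 59*v/9 + 7/3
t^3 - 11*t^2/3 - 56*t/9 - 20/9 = (t - 5)*(t + 2/3)^2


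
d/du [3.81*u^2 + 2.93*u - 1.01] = 7.62*u + 2.93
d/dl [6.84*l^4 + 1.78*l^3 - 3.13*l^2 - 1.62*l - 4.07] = 27.36*l^3 + 5.34*l^2 - 6.26*l - 1.62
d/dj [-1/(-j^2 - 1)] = -2*j/(j^2 + 1)^2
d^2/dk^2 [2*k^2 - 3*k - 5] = 4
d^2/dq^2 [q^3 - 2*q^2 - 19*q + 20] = 6*q - 4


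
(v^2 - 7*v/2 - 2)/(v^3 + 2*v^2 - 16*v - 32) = (v + 1/2)/(v^2 + 6*v + 8)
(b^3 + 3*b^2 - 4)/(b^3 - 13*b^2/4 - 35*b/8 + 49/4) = 8*(b^2 + b - 2)/(8*b^2 - 42*b + 49)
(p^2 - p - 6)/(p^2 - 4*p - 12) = (p - 3)/(p - 6)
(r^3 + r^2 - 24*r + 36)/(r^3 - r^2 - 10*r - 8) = (-r^3 - r^2 + 24*r - 36)/(-r^3 + r^2 + 10*r + 8)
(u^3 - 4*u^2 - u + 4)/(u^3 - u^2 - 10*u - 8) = (u - 1)/(u + 2)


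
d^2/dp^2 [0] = 0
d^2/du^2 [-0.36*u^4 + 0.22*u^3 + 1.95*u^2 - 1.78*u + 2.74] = -4.32*u^2 + 1.32*u + 3.9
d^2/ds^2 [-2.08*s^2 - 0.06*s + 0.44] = -4.16000000000000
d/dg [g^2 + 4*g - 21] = 2*g + 4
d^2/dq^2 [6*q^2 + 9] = 12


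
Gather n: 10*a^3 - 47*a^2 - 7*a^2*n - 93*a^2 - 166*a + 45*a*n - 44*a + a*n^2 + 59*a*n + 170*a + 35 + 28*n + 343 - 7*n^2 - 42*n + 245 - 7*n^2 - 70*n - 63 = 10*a^3 - 140*a^2 - 40*a + n^2*(a - 14) + n*(-7*a^2 + 104*a - 84) + 560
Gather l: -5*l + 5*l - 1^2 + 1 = 0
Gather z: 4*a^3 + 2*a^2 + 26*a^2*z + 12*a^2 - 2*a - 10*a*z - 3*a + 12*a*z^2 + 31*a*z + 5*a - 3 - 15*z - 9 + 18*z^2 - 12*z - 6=4*a^3 + 14*a^2 + z^2*(12*a + 18) + z*(26*a^2 + 21*a - 27) - 18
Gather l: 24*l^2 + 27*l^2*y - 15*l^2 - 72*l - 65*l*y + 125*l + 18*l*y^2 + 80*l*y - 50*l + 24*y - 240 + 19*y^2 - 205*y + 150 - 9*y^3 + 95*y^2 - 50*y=l^2*(27*y + 9) + l*(18*y^2 + 15*y + 3) - 9*y^3 + 114*y^2 - 231*y - 90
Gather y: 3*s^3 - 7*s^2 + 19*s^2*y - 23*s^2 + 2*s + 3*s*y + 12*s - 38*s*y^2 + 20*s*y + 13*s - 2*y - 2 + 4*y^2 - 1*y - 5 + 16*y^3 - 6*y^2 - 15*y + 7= 3*s^3 - 30*s^2 + 27*s + 16*y^3 + y^2*(-38*s - 2) + y*(19*s^2 + 23*s - 18)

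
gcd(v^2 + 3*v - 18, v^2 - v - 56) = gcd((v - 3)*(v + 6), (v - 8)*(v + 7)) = 1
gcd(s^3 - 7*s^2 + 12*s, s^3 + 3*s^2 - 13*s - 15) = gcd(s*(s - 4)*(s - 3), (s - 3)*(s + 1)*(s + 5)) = s - 3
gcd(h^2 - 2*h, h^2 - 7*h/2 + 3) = h - 2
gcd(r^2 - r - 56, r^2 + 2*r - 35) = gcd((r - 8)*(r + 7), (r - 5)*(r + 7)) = r + 7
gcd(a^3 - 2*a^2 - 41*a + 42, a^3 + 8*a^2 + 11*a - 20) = a - 1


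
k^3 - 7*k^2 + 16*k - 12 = (k - 3)*(k - 2)^2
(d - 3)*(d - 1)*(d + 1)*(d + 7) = d^4 + 4*d^3 - 22*d^2 - 4*d + 21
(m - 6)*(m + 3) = m^2 - 3*m - 18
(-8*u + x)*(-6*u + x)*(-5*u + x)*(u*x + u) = -240*u^4*x - 240*u^4 + 118*u^3*x^2 + 118*u^3*x - 19*u^2*x^3 - 19*u^2*x^2 + u*x^4 + u*x^3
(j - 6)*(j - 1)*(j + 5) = j^3 - 2*j^2 - 29*j + 30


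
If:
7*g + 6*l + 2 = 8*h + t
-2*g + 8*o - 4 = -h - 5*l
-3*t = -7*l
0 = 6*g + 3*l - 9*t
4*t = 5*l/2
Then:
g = 0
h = 1/4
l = 0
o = 15/32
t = 0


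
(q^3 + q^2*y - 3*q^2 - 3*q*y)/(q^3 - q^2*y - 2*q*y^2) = (3 - q)/(-q + 2*y)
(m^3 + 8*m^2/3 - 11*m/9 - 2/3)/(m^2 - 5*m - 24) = (m^2 - m/3 - 2/9)/(m - 8)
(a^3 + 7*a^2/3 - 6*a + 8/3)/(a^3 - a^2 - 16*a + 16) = (a - 2/3)/(a - 4)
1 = 1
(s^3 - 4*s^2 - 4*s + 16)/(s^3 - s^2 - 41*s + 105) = (s^3 - 4*s^2 - 4*s + 16)/(s^3 - s^2 - 41*s + 105)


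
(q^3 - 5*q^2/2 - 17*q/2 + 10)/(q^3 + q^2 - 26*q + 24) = (q + 5/2)/(q + 6)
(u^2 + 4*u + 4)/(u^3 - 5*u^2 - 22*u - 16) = (u + 2)/(u^2 - 7*u - 8)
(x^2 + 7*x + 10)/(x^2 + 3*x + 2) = (x + 5)/(x + 1)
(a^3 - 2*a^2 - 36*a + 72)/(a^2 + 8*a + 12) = (a^2 - 8*a + 12)/(a + 2)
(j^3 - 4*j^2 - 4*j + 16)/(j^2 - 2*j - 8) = j - 2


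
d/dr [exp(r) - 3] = exp(r)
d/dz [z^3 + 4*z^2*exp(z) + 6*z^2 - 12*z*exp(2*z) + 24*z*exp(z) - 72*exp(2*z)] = 4*z^2*exp(z) + 3*z^2 - 24*z*exp(2*z) + 32*z*exp(z) + 12*z - 156*exp(2*z) + 24*exp(z)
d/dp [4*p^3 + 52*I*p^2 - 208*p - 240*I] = 12*p^2 + 104*I*p - 208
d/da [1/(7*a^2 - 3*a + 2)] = (3 - 14*a)/(7*a^2 - 3*a + 2)^2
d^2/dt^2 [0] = 0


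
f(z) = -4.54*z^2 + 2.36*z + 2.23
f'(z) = 2.36 - 9.08*z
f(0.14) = 2.47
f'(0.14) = 1.09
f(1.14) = -0.98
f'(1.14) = -7.99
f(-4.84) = -115.54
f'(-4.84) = 46.31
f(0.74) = 1.49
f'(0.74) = -4.36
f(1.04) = -0.23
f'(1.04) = -7.08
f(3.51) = -45.42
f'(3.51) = -29.51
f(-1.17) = -6.75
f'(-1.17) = 12.98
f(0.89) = 0.73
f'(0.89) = -5.72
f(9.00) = -344.27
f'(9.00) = -79.36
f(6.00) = -147.05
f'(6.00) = -52.12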